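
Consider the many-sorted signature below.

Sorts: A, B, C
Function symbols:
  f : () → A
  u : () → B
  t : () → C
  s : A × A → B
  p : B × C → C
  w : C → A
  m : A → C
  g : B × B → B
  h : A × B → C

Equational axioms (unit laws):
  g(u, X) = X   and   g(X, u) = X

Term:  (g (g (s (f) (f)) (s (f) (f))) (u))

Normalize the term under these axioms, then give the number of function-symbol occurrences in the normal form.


1. (g (g (s (f) (f)) (s (f) (f))) (u))  →  (g (s (f) (f)) (s (f) (f)))
normal form: (g (s (f) (f)) (s (f) (f)))

size = 7


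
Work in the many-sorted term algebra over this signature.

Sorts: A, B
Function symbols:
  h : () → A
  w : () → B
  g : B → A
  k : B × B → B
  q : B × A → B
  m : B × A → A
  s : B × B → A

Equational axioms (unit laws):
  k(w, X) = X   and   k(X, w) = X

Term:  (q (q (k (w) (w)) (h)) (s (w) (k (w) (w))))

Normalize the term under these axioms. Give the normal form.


normal form = (q (q (w) (h)) (s (w) (w)))

1. (q (q (k (w) (w)) (h)) (s (w) (k (w) (w))))  →  (q (q (w) (h)) (s (w) (k (w) (w))))
2. (q (q (w) (h)) (s (w) (k (w) (w))))  →  (q (q (w) (h)) (s (w) (w)))


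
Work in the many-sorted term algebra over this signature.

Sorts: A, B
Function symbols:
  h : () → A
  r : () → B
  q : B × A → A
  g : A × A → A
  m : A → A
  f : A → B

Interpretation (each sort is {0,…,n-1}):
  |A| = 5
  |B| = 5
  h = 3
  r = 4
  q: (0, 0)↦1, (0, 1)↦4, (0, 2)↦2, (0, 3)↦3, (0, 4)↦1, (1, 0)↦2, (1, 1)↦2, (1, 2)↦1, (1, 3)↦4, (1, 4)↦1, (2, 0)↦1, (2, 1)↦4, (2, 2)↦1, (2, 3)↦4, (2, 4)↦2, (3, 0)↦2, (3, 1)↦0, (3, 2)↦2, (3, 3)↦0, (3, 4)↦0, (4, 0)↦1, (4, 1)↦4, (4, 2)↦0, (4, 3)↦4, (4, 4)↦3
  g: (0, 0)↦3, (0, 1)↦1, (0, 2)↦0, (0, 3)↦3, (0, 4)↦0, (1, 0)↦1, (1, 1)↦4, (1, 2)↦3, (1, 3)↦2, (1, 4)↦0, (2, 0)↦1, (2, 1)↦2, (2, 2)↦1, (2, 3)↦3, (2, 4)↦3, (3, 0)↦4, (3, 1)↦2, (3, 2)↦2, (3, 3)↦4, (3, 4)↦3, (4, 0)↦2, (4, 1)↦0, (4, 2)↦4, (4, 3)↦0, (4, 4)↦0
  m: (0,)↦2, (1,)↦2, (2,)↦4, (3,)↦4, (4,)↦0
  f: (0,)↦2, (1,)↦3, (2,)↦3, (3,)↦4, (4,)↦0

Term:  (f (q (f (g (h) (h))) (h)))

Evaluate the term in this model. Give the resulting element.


value = 4

  h = 3
  h = 3
  (g (h) (h)) = g(3, 3) = 4
  (f (g (h) (h))) = f(4,) = 0
  h = 3
  (q (f (g (h) (h))) (h)) = q(0, 3) = 3
  (f (q (f (g (h) (h))) (h))) = f(3,) = 4


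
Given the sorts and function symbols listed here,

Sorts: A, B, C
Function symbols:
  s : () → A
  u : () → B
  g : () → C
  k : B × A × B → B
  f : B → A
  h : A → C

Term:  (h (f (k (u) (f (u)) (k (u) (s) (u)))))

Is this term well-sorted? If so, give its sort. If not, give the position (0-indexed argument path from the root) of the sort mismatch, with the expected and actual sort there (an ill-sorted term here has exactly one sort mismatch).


well-sorted; sort = C

      (u) : B
        (u) : B
      (f (u)) : A
        (u) : B
        (s) : A
        (u) : B
      (k (u) (s) (u)) : B
    (k (u) (f (u)) (k (u) (s) (u))) : B
  (f (k (u) (f (u)) (k (u) (s) (u)))) : A
(h (f (k (u) (f (u)) (k (u) (s) (u))))) : C


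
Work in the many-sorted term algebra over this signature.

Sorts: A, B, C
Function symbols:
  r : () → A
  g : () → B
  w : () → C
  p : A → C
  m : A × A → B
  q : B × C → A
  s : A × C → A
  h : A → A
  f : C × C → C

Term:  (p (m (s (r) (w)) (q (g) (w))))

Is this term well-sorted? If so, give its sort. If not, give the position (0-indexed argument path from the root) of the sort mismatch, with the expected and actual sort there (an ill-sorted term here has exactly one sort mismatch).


      (r) : A
      (w) : C
    (s (r) (w)) : A
      (g) : B
      (w) : C
    (q (g) (w)) : A
  (m (s (r) (w)) (q (g) (w))) : B
(p (m (s (r) (w)) (q (g) (w)))) : ✗ arg 0 at [0] has sort B, expected A

ill-sorted at position [0]: expected A, got B


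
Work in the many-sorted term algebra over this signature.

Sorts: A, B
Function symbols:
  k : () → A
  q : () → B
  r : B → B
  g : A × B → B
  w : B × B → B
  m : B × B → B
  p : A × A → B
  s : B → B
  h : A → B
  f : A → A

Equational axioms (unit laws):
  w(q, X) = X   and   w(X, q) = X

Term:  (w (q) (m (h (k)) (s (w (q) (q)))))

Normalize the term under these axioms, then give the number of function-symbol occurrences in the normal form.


size = 5

1. (w (q) (m (h (k)) (s (w (q) (q)))))  →  (m (h (k)) (s (w (q) (q))))
2. (m (h (k)) (s (w (q) (q))))  →  (m (h (k)) (s (q)))
normal form: (m (h (k)) (s (q)))


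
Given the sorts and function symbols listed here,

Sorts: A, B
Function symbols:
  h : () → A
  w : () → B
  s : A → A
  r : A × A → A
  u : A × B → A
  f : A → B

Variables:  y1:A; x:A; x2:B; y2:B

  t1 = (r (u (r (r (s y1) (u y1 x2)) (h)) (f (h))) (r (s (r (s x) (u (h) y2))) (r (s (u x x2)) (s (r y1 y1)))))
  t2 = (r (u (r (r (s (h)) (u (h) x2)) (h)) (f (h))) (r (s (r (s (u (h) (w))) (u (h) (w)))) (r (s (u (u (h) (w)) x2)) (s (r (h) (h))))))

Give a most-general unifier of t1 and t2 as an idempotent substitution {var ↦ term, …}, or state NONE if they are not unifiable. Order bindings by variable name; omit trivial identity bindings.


{x ↦ (u (h) (w)), y1 ↦ (h), y2 ↦ (w)}


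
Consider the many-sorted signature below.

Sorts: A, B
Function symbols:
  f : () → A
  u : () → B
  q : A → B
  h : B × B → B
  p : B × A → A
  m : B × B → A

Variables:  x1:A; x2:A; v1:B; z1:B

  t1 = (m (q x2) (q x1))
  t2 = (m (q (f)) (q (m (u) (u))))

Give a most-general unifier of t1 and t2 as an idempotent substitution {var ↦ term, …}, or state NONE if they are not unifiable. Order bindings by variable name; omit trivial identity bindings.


{x1 ↦ (m (u) (u)), x2 ↦ (f)}


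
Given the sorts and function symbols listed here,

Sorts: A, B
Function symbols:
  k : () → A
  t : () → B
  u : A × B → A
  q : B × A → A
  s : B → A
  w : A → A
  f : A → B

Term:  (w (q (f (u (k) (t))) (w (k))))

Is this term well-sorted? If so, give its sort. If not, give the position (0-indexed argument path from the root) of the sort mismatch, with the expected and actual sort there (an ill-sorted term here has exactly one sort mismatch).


well-sorted; sort = A

        (k) : A
        (t) : B
      (u (k) (t)) : A
    (f (u (k) (t))) : B
      (k) : A
    (w (k)) : A
  (q (f (u (k) (t))) (w (k))) : A
(w (q (f (u (k) (t))) (w (k)))) : A


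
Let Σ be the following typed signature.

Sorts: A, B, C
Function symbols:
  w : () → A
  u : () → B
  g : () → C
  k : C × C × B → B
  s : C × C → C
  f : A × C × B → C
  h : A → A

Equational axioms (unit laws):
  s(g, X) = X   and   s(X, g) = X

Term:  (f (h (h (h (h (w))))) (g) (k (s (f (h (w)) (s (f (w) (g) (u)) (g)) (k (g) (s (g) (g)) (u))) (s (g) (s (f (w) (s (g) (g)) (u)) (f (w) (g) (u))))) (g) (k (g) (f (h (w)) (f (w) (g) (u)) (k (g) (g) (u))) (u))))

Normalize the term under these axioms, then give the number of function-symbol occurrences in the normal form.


1. (f (h (h (h (h (w))))) (g) (k (s (f (h (w)) (s (f (w) (g) (u)) (g)) (k (g) (s (g) (g)) (u))) (s (g) (s (f (w) (s (g) (g)) (u)) (f (w) (g) (u))))) (g) (k (g) (f (h (w)) (f (w) (g) (u)) (k (g) (g) (u))) (u))))  →  (f (h (h (h (h (w))))) (g) (k (s (f (h (w)) (f (w) (g) (u)) (k (g) (s (g) (g)) (u))) (s (g) (s (f (w) (s (g) (g)) (u)) (f (w) (g) (u))))) (g) (k (g) (f (h (w)) (f (w) (g) (u)) (k (g) (g) (u))) (u))))
2. (f (h (h (h (h (w))))) (g) (k (s (f (h (w)) (f (w) (g) (u)) (k (g) (s (g) (g)) (u))) (s (g) (s (f (w) (s (g) (g)) (u)) (f (w) (g) (u))))) (g) (k (g) (f (h (w)) (f (w) (g) (u)) (k (g) (g) (u))) (u))))  →  (f (h (h (h (h (w))))) (g) (k (s (f (h (w)) (f (w) (g) (u)) (k (g) (g) (u))) (s (g) (s (f (w) (s (g) (g)) (u)) (f (w) (g) (u))))) (g) (k (g) (f (h (w)) (f (w) (g) (u)) (k (g) (g) (u))) (u))))
3. (f (h (h (h (h (w))))) (g) (k (s (f (h (w)) (f (w) (g) (u)) (k (g) (g) (u))) (s (g) (s (f (w) (s (g) (g)) (u)) (f (w) (g) (u))))) (g) (k (g) (f (h (w)) (f (w) (g) (u)) (k (g) (g) (u))) (u))))  →  (f (h (h (h (h (w))))) (g) (k (s (f (h (w)) (f (w) (g) (u)) (k (g) (g) (u))) (s (f (w) (s (g) (g)) (u)) (f (w) (g) (u)))) (g) (k (g) (f (h (w)) (f (w) (g) (u)) (k (g) (g) (u))) (u))))
4. (f (h (h (h (h (w))))) (g) (k (s (f (h (w)) (f (w) (g) (u)) (k (g) (g) (u))) (s (f (w) (s (g) (g)) (u)) (f (w) (g) (u)))) (g) (k (g) (f (h (w)) (f (w) (g) (u)) (k (g) (g) (u))) (u))))  →  (f (h (h (h (h (w))))) (g) (k (s (f (h (w)) (f (w) (g) (u)) (k (g) (g) (u))) (s (f (w) (g) (u)) (f (w) (g) (u)))) (g) (k (g) (f (h (w)) (f (w) (g) (u)) (k (g) (g) (u))) (u))))
normal form: (f (h (h (h (h (w))))) (g) (k (s (f (h (w)) (f (w) (g) (u)) (k (g) (g) (u))) (s (f (w) (g) (u)) (f (w) (g) (u)))) (g) (k (g) (f (h (w)) (f (w) (g) (u)) (k (g) (g) (u))) (u))))

size = 44


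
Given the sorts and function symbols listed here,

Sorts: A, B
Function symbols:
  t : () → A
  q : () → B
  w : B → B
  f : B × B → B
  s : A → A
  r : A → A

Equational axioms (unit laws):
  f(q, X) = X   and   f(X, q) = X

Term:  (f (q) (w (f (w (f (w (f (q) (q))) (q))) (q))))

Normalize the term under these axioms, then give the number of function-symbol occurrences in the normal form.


1. (f (q) (w (f (w (f (w (f (q) (q))) (q))) (q))))  →  (w (f (w (f (w (f (q) (q))) (q))) (q)))
2. (w (f (w (f (w (f (q) (q))) (q))) (q)))  →  (w (w (f (w (f (q) (q))) (q))))
3. (w (w (f (w (f (q) (q))) (q))))  →  (w (w (w (f (q) (q)))))
4. (w (w (w (f (q) (q)))))  →  (w (w (w (q))))
normal form: (w (w (w (q))))

size = 4


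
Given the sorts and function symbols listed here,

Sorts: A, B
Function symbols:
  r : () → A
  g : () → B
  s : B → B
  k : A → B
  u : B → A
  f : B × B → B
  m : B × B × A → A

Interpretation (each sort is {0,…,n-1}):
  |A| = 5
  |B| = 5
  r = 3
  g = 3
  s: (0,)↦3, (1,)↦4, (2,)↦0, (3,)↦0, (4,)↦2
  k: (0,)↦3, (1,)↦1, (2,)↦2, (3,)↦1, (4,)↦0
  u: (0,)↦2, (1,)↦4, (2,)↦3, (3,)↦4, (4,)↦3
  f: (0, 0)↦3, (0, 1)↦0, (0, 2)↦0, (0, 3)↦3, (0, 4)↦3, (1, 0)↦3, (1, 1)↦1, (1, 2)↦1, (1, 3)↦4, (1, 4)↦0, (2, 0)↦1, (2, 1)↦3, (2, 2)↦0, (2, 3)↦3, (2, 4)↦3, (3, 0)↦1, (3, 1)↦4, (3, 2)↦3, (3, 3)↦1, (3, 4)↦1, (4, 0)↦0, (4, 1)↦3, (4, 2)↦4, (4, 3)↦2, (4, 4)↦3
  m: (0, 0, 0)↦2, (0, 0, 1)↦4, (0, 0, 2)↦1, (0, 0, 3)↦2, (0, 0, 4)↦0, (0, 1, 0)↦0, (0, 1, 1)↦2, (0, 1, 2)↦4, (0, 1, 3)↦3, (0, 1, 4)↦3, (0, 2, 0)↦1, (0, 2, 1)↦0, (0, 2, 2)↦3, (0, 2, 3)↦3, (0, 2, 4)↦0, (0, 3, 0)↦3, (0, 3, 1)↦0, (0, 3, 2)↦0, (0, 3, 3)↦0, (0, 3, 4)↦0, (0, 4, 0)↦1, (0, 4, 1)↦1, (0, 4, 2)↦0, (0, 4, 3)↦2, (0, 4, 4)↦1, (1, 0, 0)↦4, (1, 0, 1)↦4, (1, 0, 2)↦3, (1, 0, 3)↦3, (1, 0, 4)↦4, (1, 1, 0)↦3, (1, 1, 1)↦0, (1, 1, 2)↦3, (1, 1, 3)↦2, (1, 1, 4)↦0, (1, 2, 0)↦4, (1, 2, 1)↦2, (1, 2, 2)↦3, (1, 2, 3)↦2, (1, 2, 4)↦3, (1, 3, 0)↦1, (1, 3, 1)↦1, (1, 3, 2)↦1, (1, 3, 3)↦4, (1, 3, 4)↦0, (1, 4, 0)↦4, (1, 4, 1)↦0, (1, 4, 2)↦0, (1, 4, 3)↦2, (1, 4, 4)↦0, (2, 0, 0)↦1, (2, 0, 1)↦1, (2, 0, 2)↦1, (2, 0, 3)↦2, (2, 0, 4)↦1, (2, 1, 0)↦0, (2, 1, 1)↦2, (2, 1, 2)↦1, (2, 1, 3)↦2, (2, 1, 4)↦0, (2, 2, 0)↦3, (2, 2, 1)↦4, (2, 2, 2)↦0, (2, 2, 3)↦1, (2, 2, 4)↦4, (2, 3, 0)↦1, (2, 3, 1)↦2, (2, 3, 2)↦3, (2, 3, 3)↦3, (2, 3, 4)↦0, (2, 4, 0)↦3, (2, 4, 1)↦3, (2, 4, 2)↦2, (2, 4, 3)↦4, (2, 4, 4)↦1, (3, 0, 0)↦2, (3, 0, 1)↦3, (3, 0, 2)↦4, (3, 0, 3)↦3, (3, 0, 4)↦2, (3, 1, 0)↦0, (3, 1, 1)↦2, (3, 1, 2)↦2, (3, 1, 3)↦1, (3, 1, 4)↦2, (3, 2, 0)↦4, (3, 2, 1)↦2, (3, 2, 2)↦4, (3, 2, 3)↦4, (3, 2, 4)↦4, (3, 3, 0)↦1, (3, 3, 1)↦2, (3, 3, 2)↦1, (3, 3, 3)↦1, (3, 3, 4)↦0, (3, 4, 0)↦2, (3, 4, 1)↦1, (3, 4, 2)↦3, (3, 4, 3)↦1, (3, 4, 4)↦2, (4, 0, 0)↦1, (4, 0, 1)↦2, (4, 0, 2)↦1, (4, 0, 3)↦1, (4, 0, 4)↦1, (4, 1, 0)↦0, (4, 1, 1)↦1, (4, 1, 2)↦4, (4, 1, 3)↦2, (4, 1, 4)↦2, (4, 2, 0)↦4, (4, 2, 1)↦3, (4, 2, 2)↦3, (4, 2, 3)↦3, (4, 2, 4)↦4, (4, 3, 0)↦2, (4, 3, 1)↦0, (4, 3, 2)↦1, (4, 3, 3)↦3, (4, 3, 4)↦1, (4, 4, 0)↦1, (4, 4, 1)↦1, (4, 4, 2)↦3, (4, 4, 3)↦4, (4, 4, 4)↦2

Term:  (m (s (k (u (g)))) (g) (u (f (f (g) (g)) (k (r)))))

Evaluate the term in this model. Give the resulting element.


  g = 3
  (u (g)) = u(3,) = 4
  (k (u (g))) = k(4,) = 0
  (s (k (u (g)))) = s(0,) = 3
  g = 3
  g = 3
  g = 3
  (f (g) (g)) = f(3, 3) = 1
  r = 3
  (k (r)) = k(3,) = 1
  (f (f (g) (g)) (k (r))) = f(1, 1) = 1
  (u (f (f (g) (g)) (k (r)))) = u(1,) = 4
  (m (s (k (u (g)))) (g) (u (f (f (g) (g)) (k (r))))) = m(3, 3, 4) = 0

value = 0


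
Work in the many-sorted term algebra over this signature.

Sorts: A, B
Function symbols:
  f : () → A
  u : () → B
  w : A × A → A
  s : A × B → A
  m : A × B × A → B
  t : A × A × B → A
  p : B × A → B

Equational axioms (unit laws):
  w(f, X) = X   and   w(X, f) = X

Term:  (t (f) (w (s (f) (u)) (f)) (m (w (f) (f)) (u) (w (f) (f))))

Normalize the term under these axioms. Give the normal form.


normal form = (t (f) (s (f) (u)) (m (f) (u) (f)))

1. (t (f) (w (s (f) (u)) (f)) (m (w (f) (f)) (u) (w (f) (f))))  →  (t (f) (s (f) (u)) (m (w (f) (f)) (u) (w (f) (f))))
2. (t (f) (s (f) (u)) (m (w (f) (f)) (u) (w (f) (f))))  →  (t (f) (s (f) (u)) (m (f) (u) (w (f) (f))))
3. (t (f) (s (f) (u)) (m (f) (u) (w (f) (f))))  →  (t (f) (s (f) (u)) (m (f) (u) (f)))


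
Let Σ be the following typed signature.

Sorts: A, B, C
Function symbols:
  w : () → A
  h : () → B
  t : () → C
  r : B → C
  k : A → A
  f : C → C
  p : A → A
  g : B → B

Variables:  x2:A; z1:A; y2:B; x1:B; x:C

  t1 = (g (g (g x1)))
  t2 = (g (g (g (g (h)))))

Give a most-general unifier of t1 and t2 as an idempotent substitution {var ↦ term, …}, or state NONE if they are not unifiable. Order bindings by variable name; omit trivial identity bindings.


{x1 ↦ (g (h))}


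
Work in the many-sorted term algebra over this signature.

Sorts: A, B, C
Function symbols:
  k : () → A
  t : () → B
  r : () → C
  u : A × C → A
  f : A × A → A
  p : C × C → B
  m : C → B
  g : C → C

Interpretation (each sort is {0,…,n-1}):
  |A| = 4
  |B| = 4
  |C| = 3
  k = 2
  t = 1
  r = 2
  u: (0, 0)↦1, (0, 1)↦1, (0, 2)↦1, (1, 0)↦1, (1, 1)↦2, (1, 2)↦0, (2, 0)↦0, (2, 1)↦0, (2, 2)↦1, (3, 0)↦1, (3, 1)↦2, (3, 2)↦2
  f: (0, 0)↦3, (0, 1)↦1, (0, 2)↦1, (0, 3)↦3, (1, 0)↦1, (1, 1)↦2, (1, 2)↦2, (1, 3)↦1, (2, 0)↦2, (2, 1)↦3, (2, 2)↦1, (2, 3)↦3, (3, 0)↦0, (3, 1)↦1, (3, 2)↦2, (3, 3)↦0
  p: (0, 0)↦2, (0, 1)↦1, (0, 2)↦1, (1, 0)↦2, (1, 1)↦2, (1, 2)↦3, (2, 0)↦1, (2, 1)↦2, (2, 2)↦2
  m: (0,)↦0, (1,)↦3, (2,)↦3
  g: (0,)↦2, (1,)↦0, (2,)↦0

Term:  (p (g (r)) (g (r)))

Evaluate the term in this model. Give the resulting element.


  r = 2
  (g (r)) = g(2,) = 0
  r = 2
  (g (r)) = g(2,) = 0
  (p (g (r)) (g (r))) = p(0, 0) = 2

value = 2


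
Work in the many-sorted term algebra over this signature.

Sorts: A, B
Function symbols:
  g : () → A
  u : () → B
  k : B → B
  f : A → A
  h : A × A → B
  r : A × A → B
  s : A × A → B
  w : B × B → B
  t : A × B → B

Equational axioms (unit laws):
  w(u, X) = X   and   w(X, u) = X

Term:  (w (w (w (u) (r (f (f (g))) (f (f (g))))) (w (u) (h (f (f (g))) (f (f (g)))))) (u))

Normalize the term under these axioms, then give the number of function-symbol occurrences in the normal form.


size = 15

1. (w (w (w (u) (r (f (f (g))) (f (f (g))))) (w (u) (h (f (f (g))) (f (f (g)))))) (u))  →  (w (w (u) (r (f (f (g))) (f (f (g))))) (w (u) (h (f (f (g))) (f (f (g))))))
2. (w (w (u) (r (f (f (g))) (f (f (g))))) (w (u) (h (f (f (g))) (f (f (g))))))  →  (w (r (f (f (g))) (f (f (g)))) (w (u) (h (f (f (g))) (f (f (g))))))
3. (w (r (f (f (g))) (f (f (g)))) (w (u) (h (f (f (g))) (f (f (g))))))  →  (w (r (f (f (g))) (f (f (g)))) (h (f (f (g))) (f (f (g)))))
normal form: (w (r (f (f (g))) (f (f (g)))) (h (f (f (g))) (f (f (g)))))


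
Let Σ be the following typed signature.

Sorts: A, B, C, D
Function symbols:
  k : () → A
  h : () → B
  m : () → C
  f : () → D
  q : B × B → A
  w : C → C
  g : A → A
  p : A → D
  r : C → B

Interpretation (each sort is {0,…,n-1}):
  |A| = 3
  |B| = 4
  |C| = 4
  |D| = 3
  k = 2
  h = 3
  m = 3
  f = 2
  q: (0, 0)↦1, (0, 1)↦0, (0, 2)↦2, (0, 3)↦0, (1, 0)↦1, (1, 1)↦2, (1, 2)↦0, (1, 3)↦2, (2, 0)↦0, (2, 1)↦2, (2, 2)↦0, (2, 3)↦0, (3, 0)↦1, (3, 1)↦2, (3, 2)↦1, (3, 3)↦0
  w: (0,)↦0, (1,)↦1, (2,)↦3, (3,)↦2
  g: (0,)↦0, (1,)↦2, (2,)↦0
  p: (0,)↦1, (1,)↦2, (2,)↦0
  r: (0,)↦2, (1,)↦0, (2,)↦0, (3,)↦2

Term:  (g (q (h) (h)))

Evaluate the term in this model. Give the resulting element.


  h = 3
  h = 3
  (q (h) (h)) = q(3, 3) = 0
  (g (q (h) (h))) = g(0,) = 0

value = 0


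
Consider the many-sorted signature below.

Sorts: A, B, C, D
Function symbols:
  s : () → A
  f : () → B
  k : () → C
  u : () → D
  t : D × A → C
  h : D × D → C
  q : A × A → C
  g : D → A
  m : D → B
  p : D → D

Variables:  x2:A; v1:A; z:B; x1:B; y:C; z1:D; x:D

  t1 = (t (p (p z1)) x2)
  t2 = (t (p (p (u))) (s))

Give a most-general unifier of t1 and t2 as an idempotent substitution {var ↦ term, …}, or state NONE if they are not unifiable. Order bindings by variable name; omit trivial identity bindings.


{x2 ↦ (s), z1 ↦ (u)}


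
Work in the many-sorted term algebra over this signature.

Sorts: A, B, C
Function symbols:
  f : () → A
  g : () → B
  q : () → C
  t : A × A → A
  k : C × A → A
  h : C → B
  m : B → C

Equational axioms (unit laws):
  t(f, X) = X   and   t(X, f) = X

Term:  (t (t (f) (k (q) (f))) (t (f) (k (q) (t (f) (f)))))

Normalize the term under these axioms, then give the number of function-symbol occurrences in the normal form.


size = 7

1. (t (t (f) (k (q) (f))) (t (f) (k (q) (t (f) (f)))))  →  (t (k (q) (f)) (t (f) (k (q) (t (f) (f)))))
2. (t (k (q) (f)) (t (f) (k (q) (t (f) (f)))))  →  (t (k (q) (f)) (k (q) (t (f) (f))))
3. (t (k (q) (f)) (k (q) (t (f) (f))))  →  (t (k (q) (f)) (k (q) (f)))
normal form: (t (k (q) (f)) (k (q) (f)))


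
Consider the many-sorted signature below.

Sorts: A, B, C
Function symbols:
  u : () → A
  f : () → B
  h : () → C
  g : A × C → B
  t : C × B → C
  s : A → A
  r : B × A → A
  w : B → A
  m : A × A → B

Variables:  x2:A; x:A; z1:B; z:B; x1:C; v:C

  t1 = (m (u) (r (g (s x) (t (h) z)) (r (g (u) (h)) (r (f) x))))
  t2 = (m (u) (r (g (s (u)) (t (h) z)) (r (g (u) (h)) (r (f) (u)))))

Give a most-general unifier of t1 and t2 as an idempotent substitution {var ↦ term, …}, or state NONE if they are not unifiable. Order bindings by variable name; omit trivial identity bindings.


{x ↦ (u)}


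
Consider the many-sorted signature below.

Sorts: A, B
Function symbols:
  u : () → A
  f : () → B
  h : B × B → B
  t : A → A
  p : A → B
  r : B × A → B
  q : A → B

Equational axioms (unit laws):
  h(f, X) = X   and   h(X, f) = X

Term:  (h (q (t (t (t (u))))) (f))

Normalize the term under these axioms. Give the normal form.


normal form = (q (t (t (t (u)))))

1. (h (q (t (t (t (u))))) (f))  →  (q (t (t (t (u)))))


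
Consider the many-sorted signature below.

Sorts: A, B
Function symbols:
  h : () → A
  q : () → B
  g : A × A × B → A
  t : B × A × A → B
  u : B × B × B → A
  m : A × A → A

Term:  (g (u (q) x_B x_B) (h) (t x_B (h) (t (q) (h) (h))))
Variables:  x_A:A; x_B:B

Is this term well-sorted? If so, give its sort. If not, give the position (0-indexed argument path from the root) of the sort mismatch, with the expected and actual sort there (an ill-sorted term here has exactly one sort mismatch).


    (q) : B
    x_B : B
    x_B : B
  (u (q) x_B x_B) : A
  (h) : A
    x_B : B
    (h) : A
      (q) : B
      (h) : A
      (h) : A
    (t (q) (h) (h)) : B
  (t x_B (h) (t (q) (h) (h))) : ✗ arg 2 at [2, 2] has sort B, expected A

ill-sorted at position [2, 2]: expected A, got B


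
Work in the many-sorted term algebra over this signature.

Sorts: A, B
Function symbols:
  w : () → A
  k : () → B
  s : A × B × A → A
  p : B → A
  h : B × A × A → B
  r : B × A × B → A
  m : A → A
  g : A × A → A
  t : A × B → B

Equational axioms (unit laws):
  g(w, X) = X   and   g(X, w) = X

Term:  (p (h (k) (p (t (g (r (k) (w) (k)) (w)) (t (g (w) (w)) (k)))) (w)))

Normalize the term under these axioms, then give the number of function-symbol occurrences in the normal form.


size = 13

1. (p (h (k) (p (t (g (r (k) (w) (k)) (w)) (t (g (w) (w)) (k)))) (w)))  →  (p (h (k) (p (t (r (k) (w) (k)) (t (g (w) (w)) (k)))) (w)))
2. (p (h (k) (p (t (r (k) (w) (k)) (t (g (w) (w)) (k)))) (w)))  →  (p (h (k) (p (t (r (k) (w) (k)) (t (w) (k)))) (w)))
normal form: (p (h (k) (p (t (r (k) (w) (k)) (t (w) (k)))) (w)))


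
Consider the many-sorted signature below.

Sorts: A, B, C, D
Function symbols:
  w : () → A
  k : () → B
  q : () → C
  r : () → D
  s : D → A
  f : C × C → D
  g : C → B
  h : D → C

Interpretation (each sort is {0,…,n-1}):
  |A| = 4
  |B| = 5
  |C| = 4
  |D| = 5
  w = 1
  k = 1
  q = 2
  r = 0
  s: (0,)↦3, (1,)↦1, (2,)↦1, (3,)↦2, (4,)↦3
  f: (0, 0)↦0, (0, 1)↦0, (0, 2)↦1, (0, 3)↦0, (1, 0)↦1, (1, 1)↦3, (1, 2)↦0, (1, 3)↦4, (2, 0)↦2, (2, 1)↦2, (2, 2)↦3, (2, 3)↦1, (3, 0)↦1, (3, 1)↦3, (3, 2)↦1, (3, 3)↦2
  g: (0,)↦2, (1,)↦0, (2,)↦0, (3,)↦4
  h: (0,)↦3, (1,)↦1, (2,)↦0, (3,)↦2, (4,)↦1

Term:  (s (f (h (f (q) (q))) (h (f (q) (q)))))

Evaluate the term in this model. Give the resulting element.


  q = 2
  q = 2
  (f (q) (q)) = f(2, 2) = 3
  (h (f (q) (q))) = h(3,) = 2
  q = 2
  q = 2
  (f (q) (q)) = f(2, 2) = 3
  (h (f (q) (q))) = h(3,) = 2
  (f (h (f (q) (q))) (h (f (q) (q)))) = f(2, 2) = 3
  (s (f (h (f (q) (q))) (h (f (q) (q))))) = s(3,) = 2

value = 2


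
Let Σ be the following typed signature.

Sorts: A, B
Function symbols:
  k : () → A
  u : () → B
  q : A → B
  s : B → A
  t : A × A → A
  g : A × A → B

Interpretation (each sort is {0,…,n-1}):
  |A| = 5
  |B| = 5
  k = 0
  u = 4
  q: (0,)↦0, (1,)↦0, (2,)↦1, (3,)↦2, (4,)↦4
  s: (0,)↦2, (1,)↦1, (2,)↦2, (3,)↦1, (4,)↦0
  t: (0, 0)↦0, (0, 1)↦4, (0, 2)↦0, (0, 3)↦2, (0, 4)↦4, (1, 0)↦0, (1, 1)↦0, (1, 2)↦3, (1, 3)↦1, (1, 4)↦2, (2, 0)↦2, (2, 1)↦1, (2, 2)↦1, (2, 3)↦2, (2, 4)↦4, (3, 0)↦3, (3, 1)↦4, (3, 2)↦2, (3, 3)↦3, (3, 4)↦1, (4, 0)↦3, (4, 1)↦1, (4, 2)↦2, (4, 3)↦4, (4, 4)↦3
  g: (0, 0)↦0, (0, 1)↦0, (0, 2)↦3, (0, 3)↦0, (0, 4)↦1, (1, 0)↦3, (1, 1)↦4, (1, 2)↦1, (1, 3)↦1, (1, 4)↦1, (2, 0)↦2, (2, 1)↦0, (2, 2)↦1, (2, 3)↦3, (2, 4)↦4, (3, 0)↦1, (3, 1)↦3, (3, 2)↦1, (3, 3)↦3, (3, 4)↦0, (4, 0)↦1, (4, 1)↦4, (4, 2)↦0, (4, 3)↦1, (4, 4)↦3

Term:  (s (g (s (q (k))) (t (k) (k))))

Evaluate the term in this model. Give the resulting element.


value = 2

  k = 0
  (q (k)) = q(0,) = 0
  (s (q (k))) = s(0,) = 2
  k = 0
  k = 0
  (t (k) (k)) = t(0, 0) = 0
  (g (s (q (k))) (t (k) (k))) = g(2, 0) = 2
  (s (g (s (q (k))) (t (k) (k)))) = s(2,) = 2


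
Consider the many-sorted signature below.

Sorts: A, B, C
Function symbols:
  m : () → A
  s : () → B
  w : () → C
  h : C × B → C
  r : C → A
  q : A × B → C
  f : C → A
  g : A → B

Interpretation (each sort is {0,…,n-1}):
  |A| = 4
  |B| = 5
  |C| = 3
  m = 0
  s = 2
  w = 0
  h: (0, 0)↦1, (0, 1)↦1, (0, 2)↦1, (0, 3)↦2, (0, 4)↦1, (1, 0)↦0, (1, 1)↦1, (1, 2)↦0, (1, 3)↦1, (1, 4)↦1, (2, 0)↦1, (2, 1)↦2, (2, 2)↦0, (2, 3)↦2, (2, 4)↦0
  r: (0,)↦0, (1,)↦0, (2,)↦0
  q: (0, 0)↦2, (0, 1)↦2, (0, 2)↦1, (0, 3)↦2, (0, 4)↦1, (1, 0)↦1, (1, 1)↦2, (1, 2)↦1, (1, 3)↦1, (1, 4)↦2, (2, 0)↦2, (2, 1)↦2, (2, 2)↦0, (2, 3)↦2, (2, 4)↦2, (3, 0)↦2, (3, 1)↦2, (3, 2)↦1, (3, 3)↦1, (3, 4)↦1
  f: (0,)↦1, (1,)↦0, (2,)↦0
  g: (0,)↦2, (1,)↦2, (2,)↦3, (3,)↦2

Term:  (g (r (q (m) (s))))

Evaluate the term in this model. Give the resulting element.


value = 2

  m = 0
  s = 2
  (q (m) (s)) = q(0, 2) = 1
  (r (q (m) (s))) = r(1,) = 0
  (g (r (q (m) (s)))) = g(0,) = 2


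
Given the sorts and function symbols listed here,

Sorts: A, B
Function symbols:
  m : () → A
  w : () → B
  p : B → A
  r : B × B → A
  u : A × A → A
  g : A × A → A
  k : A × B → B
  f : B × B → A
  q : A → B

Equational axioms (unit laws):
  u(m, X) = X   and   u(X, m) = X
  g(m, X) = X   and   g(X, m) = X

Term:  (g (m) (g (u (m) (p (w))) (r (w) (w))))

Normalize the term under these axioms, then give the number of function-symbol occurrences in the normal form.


1. (g (m) (g (u (m) (p (w))) (r (w) (w))))  →  (g (u (m) (p (w))) (r (w) (w)))
2. (g (u (m) (p (w))) (r (w) (w)))  →  (g (p (w)) (r (w) (w)))
normal form: (g (p (w)) (r (w) (w)))

size = 6


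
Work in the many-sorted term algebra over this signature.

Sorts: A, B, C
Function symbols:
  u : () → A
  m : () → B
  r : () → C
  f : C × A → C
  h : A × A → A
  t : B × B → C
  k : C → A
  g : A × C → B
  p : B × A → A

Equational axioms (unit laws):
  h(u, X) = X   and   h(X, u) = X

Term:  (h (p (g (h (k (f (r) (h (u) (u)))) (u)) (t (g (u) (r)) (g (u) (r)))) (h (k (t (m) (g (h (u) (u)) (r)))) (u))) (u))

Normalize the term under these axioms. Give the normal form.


1. (h (p (g (h (k (f (r) (h (u) (u)))) (u)) (t (g (u) (r)) (g (u) (r)))) (h (k (t (m) (g (h (u) (u)) (r)))) (u))) (u))  →  (p (g (h (k (f (r) (h (u) (u)))) (u)) (t (g (u) (r)) (g (u) (r)))) (h (k (t (m) (g (h (u) (u)) (r)))) (u)))
2. (p (g (h (k (f (r) (h (u) (u)))) (u)) (t (g (u) (r)) (g (u) (r)))) (h (k (t (m) (g (h (u) (u)) (r)))) (u)))  →  (p (g (k (f (r) (h (u) (u)))) (t (g (u) (r)) (g (u) (r)))) (h (k (t (m) (g (h (u) (u)) (r)))) (u)))
3. (p (g (k (f (r) (h (u) (u)))) (t (g (u) (r)) (g (u) (r)))) (h (k (t (m) (g (h (u) (u)) (r)))) (u)))  →  (p (g (k (f (r) (u))) (t (g (u) (r)) (g (u) (r)))) (h (k (t (m) (g (h (u) (u)) (r)))) (u)))
4. (p (g (k (f (r) (u))) (t (g (u) (r)) (g (u) (r)))) (h (k (t (m) (g (h (u) (u)) (r)))) (u)))  →  (p (g (k (f (r) (u))) (t (g (u) (r)) (g (u) (r)))) (k (t (m) (g (h (u) (u)) (r)))))
5. (p (g (k (f (r) (u))) (t (g (u) (r)) (g (u) (r)))) (k (t (m) (g (h (u) (u)) (r)))))  →  (p (g (k (f (r) (u))) (t (g (u) (r)) (g (u) (r)))) (k (t (m) (g (u) (r)))))

normal form = (p (g (k (f (r) (u))) (t (g (u) (r)) (g (u) (r)))) (k (t (m) (g (u) (r)))))


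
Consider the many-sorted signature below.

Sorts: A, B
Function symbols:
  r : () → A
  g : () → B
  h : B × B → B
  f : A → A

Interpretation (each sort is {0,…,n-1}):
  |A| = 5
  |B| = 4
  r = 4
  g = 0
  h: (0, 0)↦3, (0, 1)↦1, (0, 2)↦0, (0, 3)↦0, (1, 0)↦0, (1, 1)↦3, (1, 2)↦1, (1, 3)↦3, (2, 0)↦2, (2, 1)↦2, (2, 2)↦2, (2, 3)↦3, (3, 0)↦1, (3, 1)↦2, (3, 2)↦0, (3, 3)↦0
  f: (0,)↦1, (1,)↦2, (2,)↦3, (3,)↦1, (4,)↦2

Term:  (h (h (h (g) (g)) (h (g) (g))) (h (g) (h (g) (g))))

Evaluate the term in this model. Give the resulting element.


  g = 0
  g = 0
  (h (g) (g)) = h(0, 0) = 3
  g = 0
  g = 0
  (h (g) (g)) = h(0, 0) = 3
  (h (h (g) (g)) (h (g) (g))) = h(3, 3) = 0
  g = 0
  g = 0
  g = 0
  (h (g) (g)) = h(0, 0) = 3
  (h (g) (h (g) (g))) = h(0, 3) = 0
  (h (h (h (g) (g)) (h (g) (g))) (h (g) (h (g) (g)))) = h(0, 0) = 3

value = 3


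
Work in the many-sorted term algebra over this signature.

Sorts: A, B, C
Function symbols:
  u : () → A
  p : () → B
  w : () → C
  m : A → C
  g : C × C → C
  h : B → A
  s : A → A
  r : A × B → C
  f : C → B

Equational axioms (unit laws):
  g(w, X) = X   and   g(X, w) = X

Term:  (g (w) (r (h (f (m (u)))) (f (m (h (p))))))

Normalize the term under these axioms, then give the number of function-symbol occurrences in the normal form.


size = 9

1. (g (w) (r (h (f (m (u)))) (f (m (h (p))))))  →  (r (h (f (m (u)))) (f (m (h (p)))))
normal form: (r (h (f (m (u)))) (f (m (h (p)))))


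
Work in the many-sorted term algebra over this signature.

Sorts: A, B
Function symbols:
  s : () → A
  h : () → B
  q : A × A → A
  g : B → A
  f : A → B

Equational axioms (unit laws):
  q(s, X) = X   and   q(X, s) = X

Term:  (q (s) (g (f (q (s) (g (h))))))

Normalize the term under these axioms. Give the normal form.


normal form = (g (f (g (h))))

1. (q (s) (g (f (q (s) (g (h))))))  →  (g (f (q (s) (g (h)))))
2. (g (f (q (s) (g (h)))))  →  (g (f (g (h))))


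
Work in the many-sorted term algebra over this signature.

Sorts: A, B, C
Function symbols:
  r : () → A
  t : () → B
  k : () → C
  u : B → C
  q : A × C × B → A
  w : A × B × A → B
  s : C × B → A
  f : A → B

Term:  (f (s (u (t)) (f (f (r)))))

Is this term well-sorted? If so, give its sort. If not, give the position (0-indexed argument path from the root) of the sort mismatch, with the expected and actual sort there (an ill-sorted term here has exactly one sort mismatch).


ill-sorted at position [0, 1, 0]: expected A, got B

      (t) : B
    (u (t)) : C
        (r) : A
      (f (r)) : B
    (f (f (r))) : ✗ arg 0 at [0, 1, 0] has sort B, expected A


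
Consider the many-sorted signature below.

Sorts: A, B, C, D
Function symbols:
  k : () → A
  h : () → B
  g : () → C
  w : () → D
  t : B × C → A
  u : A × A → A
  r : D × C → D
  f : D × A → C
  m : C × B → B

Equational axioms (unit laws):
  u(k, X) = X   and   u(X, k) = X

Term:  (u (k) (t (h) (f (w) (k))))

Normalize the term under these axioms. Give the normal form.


normal form = (t (h) (f (w) (k)))

1. (u (k) (t (h) (f (w) (k))))  →  (t (h) (f (w) (k)))


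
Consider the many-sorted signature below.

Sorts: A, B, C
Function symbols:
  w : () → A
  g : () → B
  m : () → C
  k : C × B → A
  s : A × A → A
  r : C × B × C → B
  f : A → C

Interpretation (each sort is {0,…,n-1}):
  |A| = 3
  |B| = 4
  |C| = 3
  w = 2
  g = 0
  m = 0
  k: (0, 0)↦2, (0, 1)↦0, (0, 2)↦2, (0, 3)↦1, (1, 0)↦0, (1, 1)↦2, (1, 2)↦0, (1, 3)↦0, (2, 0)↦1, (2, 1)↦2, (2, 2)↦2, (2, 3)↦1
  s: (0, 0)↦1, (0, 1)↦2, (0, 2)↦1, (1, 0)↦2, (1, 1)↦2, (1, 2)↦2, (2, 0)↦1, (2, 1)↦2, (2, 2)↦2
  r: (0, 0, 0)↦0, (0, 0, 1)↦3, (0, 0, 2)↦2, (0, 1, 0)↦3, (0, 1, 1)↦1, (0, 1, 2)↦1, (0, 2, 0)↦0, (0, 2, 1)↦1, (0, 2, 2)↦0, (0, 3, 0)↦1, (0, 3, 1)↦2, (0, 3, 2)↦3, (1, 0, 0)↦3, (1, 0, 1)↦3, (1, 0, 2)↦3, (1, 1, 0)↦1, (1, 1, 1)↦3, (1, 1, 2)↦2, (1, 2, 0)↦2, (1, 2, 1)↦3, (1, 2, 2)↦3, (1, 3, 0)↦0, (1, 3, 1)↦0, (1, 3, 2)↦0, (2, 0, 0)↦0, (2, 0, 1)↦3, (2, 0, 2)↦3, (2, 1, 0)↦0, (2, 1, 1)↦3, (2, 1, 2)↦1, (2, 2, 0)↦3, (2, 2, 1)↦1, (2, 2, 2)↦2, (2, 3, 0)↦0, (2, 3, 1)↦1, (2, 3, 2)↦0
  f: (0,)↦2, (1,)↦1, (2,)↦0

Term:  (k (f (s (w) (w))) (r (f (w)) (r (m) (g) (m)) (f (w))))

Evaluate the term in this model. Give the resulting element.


  w = 2
  w = 2
  (s (w) (w)) = s(2, 2) = 2
  (f (s (w) (w))) = f(2,) = 0
  w = 2
  (f (w)) = f(2,) = 0
  m = 0
  g = 0
  m = 0
  (r (m) (g) (m)) = r(0, 0, 0) = 0
  w = 2
  (f (w)) = f(2,) = 0
  (r (f (w)) (r (m) (g) (m)) (f (w))) = r(0, 0, 0) = 0
  (k (f (s (w) (w))) (r (f (w)) (r (m) (g) (m)) (f (w)))) = k(0, 0) = 2

value = 2


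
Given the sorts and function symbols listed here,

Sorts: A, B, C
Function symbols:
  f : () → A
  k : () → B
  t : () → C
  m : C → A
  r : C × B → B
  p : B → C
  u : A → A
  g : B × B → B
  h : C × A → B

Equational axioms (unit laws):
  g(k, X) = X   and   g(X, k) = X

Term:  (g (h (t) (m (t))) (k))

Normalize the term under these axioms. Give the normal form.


1. (g (h (t) (m (t))) (k))  →  (h (t) (m (t)))

normal form = (h (t) (m (t)))


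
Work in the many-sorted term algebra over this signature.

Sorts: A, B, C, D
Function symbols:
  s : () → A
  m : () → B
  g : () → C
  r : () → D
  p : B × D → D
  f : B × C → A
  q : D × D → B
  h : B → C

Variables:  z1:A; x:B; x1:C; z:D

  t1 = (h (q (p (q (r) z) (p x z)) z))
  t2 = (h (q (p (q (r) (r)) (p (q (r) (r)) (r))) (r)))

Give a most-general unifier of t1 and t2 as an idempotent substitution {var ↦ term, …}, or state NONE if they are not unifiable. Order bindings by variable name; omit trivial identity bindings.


{x ↦ (q (r) (r)), z ↦ (r)}


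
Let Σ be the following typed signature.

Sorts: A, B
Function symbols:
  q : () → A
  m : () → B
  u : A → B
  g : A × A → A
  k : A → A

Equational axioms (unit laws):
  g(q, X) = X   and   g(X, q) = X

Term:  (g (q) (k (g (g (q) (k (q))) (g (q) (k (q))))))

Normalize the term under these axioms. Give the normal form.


normal form = (k (g (k (q)) (k (q))))

1. (g (q) (k (g (g (q) (k (q))) (g (q) (k (q))))))  →  (k (g (g (q) (k (q))) (g (q) (k (q)))))
2. (k (g (g (q) (k (q))) (g (q) (k (q)))))  →  (k (g (k (q)) (g (q) (k (q)))))
3. (k (g (k (q)) (g (q) (k (q)))))  →  (k (g (k (q)) (k (q))))


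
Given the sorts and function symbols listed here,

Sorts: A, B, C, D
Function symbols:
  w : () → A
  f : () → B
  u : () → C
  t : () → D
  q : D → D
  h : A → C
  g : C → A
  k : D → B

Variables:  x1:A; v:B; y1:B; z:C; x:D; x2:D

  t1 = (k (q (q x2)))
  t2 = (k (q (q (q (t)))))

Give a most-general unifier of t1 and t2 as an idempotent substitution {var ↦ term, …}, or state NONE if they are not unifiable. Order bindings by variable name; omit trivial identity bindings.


{x2 ↦ (q (t))}


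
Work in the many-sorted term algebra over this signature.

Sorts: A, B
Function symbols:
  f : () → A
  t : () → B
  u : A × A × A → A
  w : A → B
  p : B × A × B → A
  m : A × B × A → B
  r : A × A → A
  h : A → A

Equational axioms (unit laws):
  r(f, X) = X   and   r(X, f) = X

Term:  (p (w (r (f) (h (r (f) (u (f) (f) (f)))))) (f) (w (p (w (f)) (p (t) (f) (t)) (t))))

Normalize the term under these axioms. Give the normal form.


1. (p (w (r (f) (h (r (f) (u (f) (f) (f)))))) (f) (w (p (w (f)) (p (t) (f) (t)) (t))))  →  (p (w (h (r (f) (u (f) (f) (f))))) (f) (w (p (w (f)) (p (t) (f) (t)) (t))))
2. (p (w (h (r (f) (u (f) (f) (f))))) (f) (w (p (w (f)) (p (t) (f) (t)) (t))))  →  (p (w (h (u (f) (f) (f)))) (f) (w (p (w (f)) (p (t) (f) (t)) (t))))

normal form = (p (w (h (u (f) (f) (f)))) (f) (w (p (w (f)) (p (t) (f) (t)) (t))))


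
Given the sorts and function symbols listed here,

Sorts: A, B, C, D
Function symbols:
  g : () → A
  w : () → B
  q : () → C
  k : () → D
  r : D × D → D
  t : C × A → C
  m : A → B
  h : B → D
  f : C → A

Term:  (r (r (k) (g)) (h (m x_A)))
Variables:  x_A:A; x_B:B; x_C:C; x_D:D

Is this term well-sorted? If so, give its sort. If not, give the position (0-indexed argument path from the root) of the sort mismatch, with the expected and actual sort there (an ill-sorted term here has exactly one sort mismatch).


    (k) : D
    (g) : A
  (r (k) (g)) : ✗ arg 1 at [0, 1] has sort A, expected D
      x_A : A
    (m x_A) : B
  (h (m x_A)) : D

ill-sorted at position [0, 1]: expected D, got A


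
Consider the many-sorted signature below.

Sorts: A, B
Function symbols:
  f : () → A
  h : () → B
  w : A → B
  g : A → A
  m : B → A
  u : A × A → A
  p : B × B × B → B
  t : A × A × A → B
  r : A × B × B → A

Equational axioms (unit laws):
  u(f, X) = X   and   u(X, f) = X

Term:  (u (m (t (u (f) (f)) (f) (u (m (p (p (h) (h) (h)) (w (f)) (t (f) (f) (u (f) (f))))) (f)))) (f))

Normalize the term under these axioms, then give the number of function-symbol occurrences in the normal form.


1. (u (m (t (u (f) (f)) (f) (u (m (p (p (h) (h) (h)) (w (f)) (t (f) (f) (u (f) (f))))) (f)))) (f))  →  (m (t (u (f) (f)) (f) (u (m (p (p (h) (h) (h)) (w (f)) (t (f) (f) (u (f) (f))))) (f))))
2. (m (t (u (f) (f)) (f) (u (m (p (p (h) (h) (h)) (w (f)) (t (f) (f) (u (f) (f))))) (f))))  →  (m (t (f) (f) (u (m (p (p (h) (h) (h)) (w (f)) (t (f) (f) (u (f) (f))))) (f))))
3. (m (t (f) (f) (u (m (p (p (h) (h) (h)) (w (f)) (t (f) (f) (u (f) (f))))) (f))))  →  (m (t (f) (f) (m (p (p (h) (h) (h)) (w (f)) (t (f) (f) (u (f) (f)))))))
4. (m (t (f) (f) (m (p (p (h) (h) (h)) (w (f)) (t (f) (f) (u (f) (f)))))))  →  (m (t (f) (f) (m (p (p (h) (h) (h)) (w (f)) (t (f) (f) (f))))))
normal form: (m (t (f) (f) (m (p (p (h) (h) (h)) (w (f)) (t (f) (f) (f))))))

size = 16


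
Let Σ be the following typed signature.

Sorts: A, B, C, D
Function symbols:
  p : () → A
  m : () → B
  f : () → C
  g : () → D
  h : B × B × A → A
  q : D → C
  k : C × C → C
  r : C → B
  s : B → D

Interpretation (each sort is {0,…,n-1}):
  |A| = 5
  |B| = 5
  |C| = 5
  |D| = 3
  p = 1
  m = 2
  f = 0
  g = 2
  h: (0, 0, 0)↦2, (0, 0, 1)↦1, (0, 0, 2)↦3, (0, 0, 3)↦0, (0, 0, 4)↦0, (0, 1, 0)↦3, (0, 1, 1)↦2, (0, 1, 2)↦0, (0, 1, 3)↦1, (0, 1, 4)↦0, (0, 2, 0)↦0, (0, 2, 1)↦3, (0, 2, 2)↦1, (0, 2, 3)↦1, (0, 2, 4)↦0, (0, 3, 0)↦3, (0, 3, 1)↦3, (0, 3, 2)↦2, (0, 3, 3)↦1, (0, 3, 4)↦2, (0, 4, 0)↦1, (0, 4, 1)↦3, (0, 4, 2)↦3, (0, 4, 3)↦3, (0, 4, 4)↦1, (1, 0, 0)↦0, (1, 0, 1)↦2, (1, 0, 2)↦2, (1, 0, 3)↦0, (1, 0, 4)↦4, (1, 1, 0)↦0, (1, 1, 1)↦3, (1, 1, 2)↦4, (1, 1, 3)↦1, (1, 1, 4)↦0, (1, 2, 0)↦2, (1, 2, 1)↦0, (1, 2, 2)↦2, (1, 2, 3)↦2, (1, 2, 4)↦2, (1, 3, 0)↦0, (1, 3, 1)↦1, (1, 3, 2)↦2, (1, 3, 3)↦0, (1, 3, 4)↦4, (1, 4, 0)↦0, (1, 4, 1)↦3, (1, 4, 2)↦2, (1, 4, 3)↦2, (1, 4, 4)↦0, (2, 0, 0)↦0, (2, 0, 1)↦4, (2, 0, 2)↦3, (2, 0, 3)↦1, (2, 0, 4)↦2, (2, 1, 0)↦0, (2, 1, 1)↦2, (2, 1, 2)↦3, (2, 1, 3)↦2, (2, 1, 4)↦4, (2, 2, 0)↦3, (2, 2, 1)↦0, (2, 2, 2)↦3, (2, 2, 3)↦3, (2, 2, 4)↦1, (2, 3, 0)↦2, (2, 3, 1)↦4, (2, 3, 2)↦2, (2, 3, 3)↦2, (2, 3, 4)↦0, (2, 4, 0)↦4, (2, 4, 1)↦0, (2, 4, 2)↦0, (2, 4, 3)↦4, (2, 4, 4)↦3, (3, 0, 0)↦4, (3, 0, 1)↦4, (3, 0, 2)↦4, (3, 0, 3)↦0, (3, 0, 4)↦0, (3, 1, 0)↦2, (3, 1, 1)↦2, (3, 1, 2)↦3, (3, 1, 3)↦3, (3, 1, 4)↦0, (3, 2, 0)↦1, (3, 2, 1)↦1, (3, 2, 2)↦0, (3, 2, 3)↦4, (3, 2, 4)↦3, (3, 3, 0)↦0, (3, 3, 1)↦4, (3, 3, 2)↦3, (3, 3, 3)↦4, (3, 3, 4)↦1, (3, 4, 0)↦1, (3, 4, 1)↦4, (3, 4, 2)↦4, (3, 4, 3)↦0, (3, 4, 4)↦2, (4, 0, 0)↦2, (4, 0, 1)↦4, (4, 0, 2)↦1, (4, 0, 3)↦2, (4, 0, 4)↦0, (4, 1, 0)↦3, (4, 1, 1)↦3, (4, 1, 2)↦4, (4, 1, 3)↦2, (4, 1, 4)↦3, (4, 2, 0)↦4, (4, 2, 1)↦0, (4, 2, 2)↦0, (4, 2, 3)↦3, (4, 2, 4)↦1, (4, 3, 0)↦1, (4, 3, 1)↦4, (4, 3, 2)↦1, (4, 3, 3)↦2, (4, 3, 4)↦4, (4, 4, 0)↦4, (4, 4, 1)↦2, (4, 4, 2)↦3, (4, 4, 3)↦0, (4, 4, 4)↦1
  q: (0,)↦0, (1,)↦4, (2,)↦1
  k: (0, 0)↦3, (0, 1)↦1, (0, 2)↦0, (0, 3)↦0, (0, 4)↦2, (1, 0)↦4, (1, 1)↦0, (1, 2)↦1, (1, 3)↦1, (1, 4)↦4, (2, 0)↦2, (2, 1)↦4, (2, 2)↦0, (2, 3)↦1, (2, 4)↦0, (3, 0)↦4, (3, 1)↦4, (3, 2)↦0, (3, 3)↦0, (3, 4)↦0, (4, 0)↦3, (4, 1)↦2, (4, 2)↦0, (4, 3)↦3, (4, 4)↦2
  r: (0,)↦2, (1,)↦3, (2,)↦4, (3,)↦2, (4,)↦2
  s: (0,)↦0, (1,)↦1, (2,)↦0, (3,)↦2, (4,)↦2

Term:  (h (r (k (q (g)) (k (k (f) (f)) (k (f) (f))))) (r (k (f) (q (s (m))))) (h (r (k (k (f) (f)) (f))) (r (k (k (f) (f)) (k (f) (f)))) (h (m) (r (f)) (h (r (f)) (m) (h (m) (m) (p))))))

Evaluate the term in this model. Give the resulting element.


value = 3

  g = 2
  (q (g)) = q(2,) = 1
  f = 0
  f = 0
  (k (f) (f)) = k(0, 0) = 3
  f = 0
  f = 0
  (k (f) (f)) = k(0, 0) = 3
  (k (k (f) (f)) (k (f) (f))) = k(3, 3) = 0
  (k (q (g)) (k (k (f) (f)) (k (f) (f)))) = k(1, 0) = 4
  (r (k (q (g)) (k (k (f) (f)) (k (f) (f))))) = r(4,) = 2
  f = 0
  m = 2
  (s (m)) = s(2,) = 0
  (q (s (m))) = q(0,) = 0
  (k (f) (q (s (m)))) = k(0, 0) = 3
  (r (k (f) (q (s (m))))) = r(3,) = 2
  f = 0
  f = 0
  (k (f) (f)) = k(0, 0) = 3
  f = 0
  (k (k (f) (f)) (f)) = k(3, 0) = 4
  (r (k (k (f) (f)) (f))) = r(4,) = 2
  f = 0
  f = 0
  (k (f) (f)) = k(0, 0) = 3
  f = 0
  f = 0
  (k (f) (f)) = k(0, 0) = 3
  (k (k (f) (f)) (k (f) (f))) = k(3, 3) = 0
  (r (k (k (f) (f)) (k (f) (f)))) = r(0,) = 2
  m = 2
  f = 0
  (r (f)) = r(0,) = 2
  f = 0
  (r (f)) = r(0,) = 2
  m = 2
  m = 2
  m = 2
  p = 1
  (h (m) (m) (p)) = h(2, 2, 1) = 0
  (h (r (f)) (m) (h (m) (m) (p))) = h(2, 2, 0) = 3
  (h (m) (r (f)) (h (r (f)) (m) (h (m) (m) (p)))) = h(2, 2, 3) = 3
  (h (r (k (k (f) (f)) (f))) (r (k (k (f) (f)) (k (f) (f)))) (h (m) (r (f)) (h (r (f)) (m) (h (m) (m) (p))))) = h(2, 2, 3) = 3
  (h (r (k (q (g)) (k (k (f) (f)) (k (f) (f))))) (r (k (f) (q (s (m))))) (h (r (k (k (f) (f)) (f))) (r (k (k (f) (f)) (k (f) (f)))) (h (m) (r (f)) (h (r (f)) (m) (h (m) (m) (p)))))) = h(2, 2, 3) = 3
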